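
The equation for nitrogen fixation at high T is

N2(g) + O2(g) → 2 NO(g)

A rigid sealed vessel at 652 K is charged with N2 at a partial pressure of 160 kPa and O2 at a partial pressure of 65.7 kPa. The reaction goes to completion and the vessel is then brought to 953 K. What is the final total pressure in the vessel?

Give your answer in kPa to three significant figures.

At constant V, partial pressures at 652 K are proportional to moles, so apply stoichiometry directly to pressures.
P(O2) required for 160 kPa of N2 = (1/1) × 160 = 160.0 kPa; available 65.7 kPa, so O2 is limiting.
P(N2) remaining = 160 − (1/1) × 65.7 = 94.30 kPa
P(gaseous products) = (2)/1 × 65.7 = 131.4 kPa
P_total at 652 K = 94.30 + 131.4 = 225.7 kPa
Scaling to 953 K: P = 225.7 × 953/652 = 329.9 kPa

330 kPa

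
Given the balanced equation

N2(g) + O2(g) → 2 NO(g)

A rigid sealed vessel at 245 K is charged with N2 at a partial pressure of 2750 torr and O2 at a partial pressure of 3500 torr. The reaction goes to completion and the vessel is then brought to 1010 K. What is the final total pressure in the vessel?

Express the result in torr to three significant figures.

25800 torr

At constant V, partial pressures at 245 K are proportional to moles, so apply stoichiometry directly to pressures.
P(O2) required for 2750 torr of N2 = (1/1) × 2750 = 2750 torr; available 3500 torr, so N2 is limiting.
P(O2) remaining = 3500 − (1/1) × 2750 = 750.0 torr
P(gaseous products) = (2)/1 × 2750 = 5500 torr
P_total at 245 K = 750.0 + 5500 = 6250 torr
Scaling to 1010 K: P = 6250 × 1010/245 = 25770 torr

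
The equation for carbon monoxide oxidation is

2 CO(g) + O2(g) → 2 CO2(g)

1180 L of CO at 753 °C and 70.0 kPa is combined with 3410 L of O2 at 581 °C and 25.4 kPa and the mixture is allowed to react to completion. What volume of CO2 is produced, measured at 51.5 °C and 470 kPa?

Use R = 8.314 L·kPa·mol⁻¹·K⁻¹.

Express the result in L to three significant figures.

n(CO) = PV/RT = (70.0 × 1180) / (8.314 × 1026.15) = 9.682 mol
n(O2) = PV/RT = (25.4 × 3410) / (8.314 × 854.15) = 12.20 mol
For 9.682 mol CO, stoichiometry requires (1/2) × 9.682 = 4.841 mol O2; 12.20 mol is available, so CO is limiting.
n(CO2) = (2/2) × 9.682 = 9.682 mol
V(CO2) = nRT/P = 9.682 × 8.314 × 324.65 / 470 = 55.60 L

55.6 L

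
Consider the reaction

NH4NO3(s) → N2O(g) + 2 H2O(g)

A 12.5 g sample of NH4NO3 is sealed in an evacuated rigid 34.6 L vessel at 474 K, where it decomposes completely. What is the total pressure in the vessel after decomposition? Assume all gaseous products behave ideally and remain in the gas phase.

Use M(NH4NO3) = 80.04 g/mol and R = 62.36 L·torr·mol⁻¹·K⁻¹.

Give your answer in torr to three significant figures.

400 torr

n(NH4NO3) = 12.5 / 80.04 = 0.1562 mol
n(gas produced) = (3/1) × 0.1562 = 0.4686 mol
P = nRT/V = 0.4686 × 62.36 × 474 / 34.6 = 400.3 torr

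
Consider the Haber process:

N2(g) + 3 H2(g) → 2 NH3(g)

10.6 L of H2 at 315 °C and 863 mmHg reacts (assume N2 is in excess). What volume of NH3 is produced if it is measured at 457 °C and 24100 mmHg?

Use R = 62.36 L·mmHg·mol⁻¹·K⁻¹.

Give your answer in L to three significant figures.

n(H2) = PV/RT = (863 × 10.6) / (62.36 × 588.15) = 0.2494 mol
n(NH3) = (2/3) × 0.2494 = 0.1663 mol
V = nRT/P = 0.1663 × 62.36 × 730.15 / 24100 = 0.3142 L

0.314 L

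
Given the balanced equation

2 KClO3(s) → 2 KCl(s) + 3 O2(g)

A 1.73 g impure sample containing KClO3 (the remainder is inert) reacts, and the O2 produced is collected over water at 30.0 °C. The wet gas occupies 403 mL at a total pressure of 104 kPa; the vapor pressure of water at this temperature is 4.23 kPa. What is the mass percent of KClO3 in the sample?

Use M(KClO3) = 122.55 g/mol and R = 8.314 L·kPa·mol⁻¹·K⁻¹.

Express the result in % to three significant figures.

75.3 %

P(O2) = 104 − 4.23 = 99.77 kPa
n(O2) = PV/RT = (99.77 × 0.4030) / (8.314 × 303.15) = 0.01595 mol
n(KClO3) = (2/3) × 0.01595 = 0.01063 mol
m(KClO3) = 0.01063 × 122.55 = 1.303 g
%KClO3 = 1.303 / 1.73 × 100 = 75.32%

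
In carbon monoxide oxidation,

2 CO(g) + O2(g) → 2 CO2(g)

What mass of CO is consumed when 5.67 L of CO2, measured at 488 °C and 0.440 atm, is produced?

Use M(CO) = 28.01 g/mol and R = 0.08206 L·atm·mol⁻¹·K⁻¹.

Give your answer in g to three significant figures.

n(CO2) = PV/RT = (0.440 × 5.67) / (0.08206 × 761.15) = 0.03994 mol
n(CO) = (2/2) × 0.03994 = 0.03994 mol
m(CO) = 0.03994 × 28.01 = 1.119 g

1.12 g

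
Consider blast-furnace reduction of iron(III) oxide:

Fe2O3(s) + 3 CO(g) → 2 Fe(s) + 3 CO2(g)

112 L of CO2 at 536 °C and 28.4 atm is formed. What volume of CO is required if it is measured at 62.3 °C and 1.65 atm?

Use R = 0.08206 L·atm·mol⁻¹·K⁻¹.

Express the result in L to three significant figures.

799 L

n(CO2) = PV/RT = (28.4 × 112) / (0.08206 × 809.15) = 47.90 mol
n(CO) = (3/3) × 47.90 = 47.90 mol
V = nRT/P = 47.90 × 0.08206 × 335.45 / 1.65 = 799.1 L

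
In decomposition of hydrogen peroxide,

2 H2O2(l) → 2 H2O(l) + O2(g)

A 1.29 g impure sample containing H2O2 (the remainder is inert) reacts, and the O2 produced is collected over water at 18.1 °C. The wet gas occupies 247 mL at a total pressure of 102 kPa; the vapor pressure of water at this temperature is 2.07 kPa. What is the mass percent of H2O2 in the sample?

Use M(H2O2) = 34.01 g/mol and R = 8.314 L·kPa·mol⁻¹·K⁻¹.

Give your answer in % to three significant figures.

53.7 %

P(O2) = 102 − 2.07 = 99.93 kPa
n(O2) = PV/RT = (99.93 × 0.2470) / (8.314 × 291.25) = 0.01019 mol
n(H2O2) = (2/1) × 0.01019 = 0.02038 mol
m(H2O2) = 0.02038 × 34.01 = 0.6931 g
%H2O2 = 0.6931 / 1.29 × 100 = 53.73%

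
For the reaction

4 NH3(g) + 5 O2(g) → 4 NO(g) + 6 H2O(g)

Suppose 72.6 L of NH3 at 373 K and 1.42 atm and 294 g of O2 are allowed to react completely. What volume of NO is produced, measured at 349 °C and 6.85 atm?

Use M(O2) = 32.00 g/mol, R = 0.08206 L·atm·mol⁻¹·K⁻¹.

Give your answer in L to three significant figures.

n(NH3) = PV/RT = (1.42 × 72.6) / (0.08206 × 373) = 3.368 mol
n(O2) = 294 / 32.00 = 9.188 mol
For 3.368 mol NH3, stoichiometry requires (5/4) × 3.368 = 4.210 mol O2; 9.188 mol is available, so NH3 is limiting.
n(NO) = (4/4) × 3.368 = 3.368 mol
V(NO) = nRT/P = 3.368 × 0.08206 × 622.15 / 6.85 = 25.10 L

25.1 L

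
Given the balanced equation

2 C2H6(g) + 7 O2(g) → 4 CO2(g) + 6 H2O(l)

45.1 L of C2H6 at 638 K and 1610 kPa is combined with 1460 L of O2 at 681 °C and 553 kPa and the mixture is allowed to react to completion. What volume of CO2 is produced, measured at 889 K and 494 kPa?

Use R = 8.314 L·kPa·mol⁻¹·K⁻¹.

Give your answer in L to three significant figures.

410 L

n(C2H6) = PV/RT = (1610 × 45.1) / (8.314 × 638) = 13.69 mol
n(O2) = PV/RT = (553 × 1460) / (8.314 × 954.15) = 101.8 mol
For 13.69 mol C2H6, stoichiometry requires (7/2) × 13.69 = 47.91 mol O2; 101.8 mol is available, so C2H6 is limiting.
n(CO2) = (4/2) × 13.69 = 27.38 mol
V(CO2) = nRT/P = 27.38 × 8.314 × 889 / 494 = 409.7 L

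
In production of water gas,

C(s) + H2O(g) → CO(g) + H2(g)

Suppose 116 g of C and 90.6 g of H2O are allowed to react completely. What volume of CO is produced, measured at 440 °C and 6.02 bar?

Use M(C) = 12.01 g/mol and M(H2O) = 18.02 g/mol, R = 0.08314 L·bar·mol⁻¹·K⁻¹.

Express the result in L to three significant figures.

n(C) = 116 / 12.01 = 9.659 mol
n(H2O) = 90.6 / 18.02 = 5.028 mol
For 9.659 mol C, stoichiometry requires (1/1) × 9.659 = 9.659 mol H2O; 5.028 mol is available, so H2O is limiting.
n(CO) = (1/1) × 5.028 = 5.028 mol
V(CO) = nRT/P = 5.028 × 0.08314 × 713.15 / 6.02 = 49.52 L

49.5 L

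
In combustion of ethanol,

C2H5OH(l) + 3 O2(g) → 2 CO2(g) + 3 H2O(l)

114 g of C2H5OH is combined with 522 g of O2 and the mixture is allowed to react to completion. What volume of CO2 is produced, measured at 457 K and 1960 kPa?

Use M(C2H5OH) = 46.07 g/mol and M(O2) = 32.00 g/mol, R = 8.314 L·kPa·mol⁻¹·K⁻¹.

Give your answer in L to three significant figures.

n(C2H5OH) = 114 / 46.07 = 2.474 mol
n(O2) = 522 / 32.00 = 16.31 mol
For 2.474 mol C2H5OH, stoichiometry requires (3/1) × 2.474 = 7.422 mol O2; 16.31 mol is available, so C2H5OH is limiting.
n(CO2) = (2/1) × 2.474 = 4.948 mol
V(CO2) = nRT/P = 4.948 × 8.314 × 457 / 1960 = 9.592 L

9.59 L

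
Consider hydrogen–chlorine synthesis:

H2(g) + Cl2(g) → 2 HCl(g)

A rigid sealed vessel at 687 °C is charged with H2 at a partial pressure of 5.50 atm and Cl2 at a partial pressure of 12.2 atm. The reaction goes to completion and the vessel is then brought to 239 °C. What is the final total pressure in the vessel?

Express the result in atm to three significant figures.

9.44 atm

At constant V, partial pressures at 687 °C are proportional to moles, so apply stoichiometry directly to pressures.
P(Cl2) required for 5.50 atm of H2 = (1/1) × 5.50 = 5.500 atm; available 12.2 atm, so H2 is limiting.
P(Cl2) remaining = 12.2 − (1/1) × 5.50 = 6.700 atm
P(gaseous products) = (2)/1 × 5.50 = 11.00 atm
P_total at 687 °C = 6.700 + 11.00 = 17.70 atm
Scaling to 239 °C: P = 17.70 × 512.15/960.15 = 9.441 atm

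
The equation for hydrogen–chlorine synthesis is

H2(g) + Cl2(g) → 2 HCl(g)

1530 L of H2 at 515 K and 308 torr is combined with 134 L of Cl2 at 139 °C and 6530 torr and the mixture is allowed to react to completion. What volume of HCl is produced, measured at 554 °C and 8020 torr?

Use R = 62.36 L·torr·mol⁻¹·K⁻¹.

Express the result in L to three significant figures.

189 L

n(H2) = PV/RT = (308 × 1530) / (62.36 × 515) = 14.67 mol
n(Cl2) = PV/RT = (6530 × 134) / (62.36 × 412.15) = 34.05 mol
For 14.67 mol H2, stoichiometry requires (1/1) × 14.67 = 14.67 mol Cl2; 34.05 mol is available, so H2 is limiting.
n(HCl) = (2/1) × 14.67 = 29.34 mol
V(HCl) = nRT/P = 29.34 × 62.36 × 827.15 / 8020 = 188.7 L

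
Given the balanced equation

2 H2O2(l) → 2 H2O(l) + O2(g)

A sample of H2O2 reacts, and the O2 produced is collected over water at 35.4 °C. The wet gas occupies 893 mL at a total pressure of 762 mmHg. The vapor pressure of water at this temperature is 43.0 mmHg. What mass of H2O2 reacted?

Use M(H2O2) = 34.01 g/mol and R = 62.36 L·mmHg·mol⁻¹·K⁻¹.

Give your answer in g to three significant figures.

P(O2) = 762 − 43.0 = 719.0 mmHg
n(O2) = PV/RT = (719.0 × 0.8930) / (62.36 × 308.55) = 0.03337 mol
n(H2O2) = (2/1) × 0.03337 = 0.06674 mol
m(H2O2) = 0.06674 × 34.01 = 2.270 g

2.27 g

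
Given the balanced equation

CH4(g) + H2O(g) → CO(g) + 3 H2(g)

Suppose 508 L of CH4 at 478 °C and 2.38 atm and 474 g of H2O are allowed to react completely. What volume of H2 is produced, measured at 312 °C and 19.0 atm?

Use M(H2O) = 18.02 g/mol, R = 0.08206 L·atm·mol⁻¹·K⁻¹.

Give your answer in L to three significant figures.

n(CH4) = PV/RT = (2.38 × 508) / (0.08206 × 751.15) = 19.61 mol
n(H2O) = 474 / 18.02 = 26.30 mol
For 19.61 mol CH4, stoichiometry requires (1/1) × 19.61 = 19.61 mol H2O; 26.30 mol is available, so CH4 is limiting.
n(H2) = (3/1) × 19.61 = 58.83 mol
V(H2) = nRT/P = 58.83 × 0.08206 × 585.15 / 19.0 = 148.7 L

149 L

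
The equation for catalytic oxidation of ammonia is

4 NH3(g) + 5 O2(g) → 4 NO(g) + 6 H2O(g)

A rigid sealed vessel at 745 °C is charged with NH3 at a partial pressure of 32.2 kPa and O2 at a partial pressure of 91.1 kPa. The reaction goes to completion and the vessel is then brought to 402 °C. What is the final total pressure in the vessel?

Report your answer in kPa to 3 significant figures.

87.1 kPa

Because the vessel is rigid and T is held at 745 °C, work the stoichiometry in partial pressures (P_i = n_iRT/V).
P(O2) required for 32.2 kPa of NH3 = (5/4) × 32.2 = 40.25 kPa; available 91.1 kPa, so NH3 is limiting.
P(O2) remaining = 91.1 − (5/4) × 32.2 = 50.85 kPa
P(gaseous products) = (4+6)/4 × 32.2 = 80.50 kPa
P_total at 745 °C = 50.85 + 80.50 = 131.3 kPa
Scaling to 402 °C: P = 131.3 × 675.15/1018.15 = 87.07 kPa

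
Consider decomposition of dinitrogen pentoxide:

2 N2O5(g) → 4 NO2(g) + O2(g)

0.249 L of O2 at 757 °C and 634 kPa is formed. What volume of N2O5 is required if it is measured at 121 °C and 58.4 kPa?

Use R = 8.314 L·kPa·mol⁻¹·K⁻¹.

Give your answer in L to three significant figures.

n(O2) = PV/RT = (634 × 0.249) / (8.314 × 1030.15) = 0.01843 mol
n(N2O5) = (2/1) × 0.01843 = 0.03686 mol
V = nRT/P = 0.03686 × 8.314 × 394.15 / 58.4 = 2.068 L

2.07 L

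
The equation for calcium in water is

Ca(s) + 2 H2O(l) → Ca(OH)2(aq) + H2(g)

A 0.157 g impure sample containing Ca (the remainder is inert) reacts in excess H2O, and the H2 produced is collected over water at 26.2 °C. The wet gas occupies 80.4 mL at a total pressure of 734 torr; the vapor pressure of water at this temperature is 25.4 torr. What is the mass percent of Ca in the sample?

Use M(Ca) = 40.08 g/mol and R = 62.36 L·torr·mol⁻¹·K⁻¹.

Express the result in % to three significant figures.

77.9 %

P(H2) = 734 − 25.4 = 708.6 torr
n(H2) = PV/RT = (708.6 × 0.08040) / (62.36 × 299.35) = 0.003052 mol
n(Ca) = (1/1) × 0.003052 = 0.003052 mol
m(Ca) = 0.003052 × 40.08 = 0.1223 g
%Ca = 0.1223 / 0.157 × 100 = 77.90%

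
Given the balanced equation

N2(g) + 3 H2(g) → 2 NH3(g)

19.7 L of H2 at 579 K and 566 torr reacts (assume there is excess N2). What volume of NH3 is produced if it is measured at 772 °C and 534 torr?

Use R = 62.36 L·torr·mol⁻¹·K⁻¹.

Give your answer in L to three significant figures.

n(H2) = PV/RT = (566 × 19.7) / (62.36 × 579) = 0.3088 mol
n(NH3) = (2/3) × 0.3088 = 0.2059 mol
V = nRT/P = 0.2059 × 62.36 × 1045.15 / 534 = 25.13 L

25.1 L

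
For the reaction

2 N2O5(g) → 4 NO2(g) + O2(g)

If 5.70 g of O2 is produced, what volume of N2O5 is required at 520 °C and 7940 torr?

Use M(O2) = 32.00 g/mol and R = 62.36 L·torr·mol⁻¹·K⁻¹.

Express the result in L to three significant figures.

n(O2) = 5.700 / 32.00 = 0.1781 mol
n(N2O5) = (2/1) × 0.1781 = 0.3562 mol
V = nRT/P = 0.3562 × 62.36 × 793.15 / 7940 = 2.219 L

2.22 L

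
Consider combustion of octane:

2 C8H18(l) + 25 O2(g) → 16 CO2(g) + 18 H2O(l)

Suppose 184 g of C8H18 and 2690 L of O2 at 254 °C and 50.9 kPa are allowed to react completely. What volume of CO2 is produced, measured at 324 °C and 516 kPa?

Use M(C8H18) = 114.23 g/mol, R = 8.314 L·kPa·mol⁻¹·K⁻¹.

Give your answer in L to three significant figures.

124 L

n(C8H18) = 184 / 114.23 = 1.611 mol
n(O2) = PV/RT = (50.9 × 2690) / (8.314 × 527.15) = 31.24 mol
For 1.611 mol C8H18, stoichiometry requires (25/2) × 1.611 = 20.14 mol O2; 31.24 mol is available, so C8H18 is limiting.
n(CO2) = (16/2) × 1.611 = 12.89 mol
V(CO2) = nRT/P = 12.89 × 8.314 × 597.15 / 516 = 124.0 L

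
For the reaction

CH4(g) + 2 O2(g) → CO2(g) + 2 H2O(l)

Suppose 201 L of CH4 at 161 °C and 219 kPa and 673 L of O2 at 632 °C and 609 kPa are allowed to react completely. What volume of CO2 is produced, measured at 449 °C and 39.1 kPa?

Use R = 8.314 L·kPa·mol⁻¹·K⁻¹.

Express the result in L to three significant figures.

1870 L

n(CH4) = PV/RT = (219 × 201) / (8.314 × 434.15) = 12.20 mol
n(O2) = PV/RT = (609 × 673) / (8.314 × 905.15) = 54.46 mol
For 12.20 mol CH4, stoichiometry requires (2/1) × 12.20 = 24.40 mol O2; 54.46 mol is available, so CH4 is limiting.
n(CO2) = (1/1) × 12.20 = 12.20 mol
V(CO2) = nRT/P = 12.20 × 8.314 × 722.15 / 39.1 = 1873 L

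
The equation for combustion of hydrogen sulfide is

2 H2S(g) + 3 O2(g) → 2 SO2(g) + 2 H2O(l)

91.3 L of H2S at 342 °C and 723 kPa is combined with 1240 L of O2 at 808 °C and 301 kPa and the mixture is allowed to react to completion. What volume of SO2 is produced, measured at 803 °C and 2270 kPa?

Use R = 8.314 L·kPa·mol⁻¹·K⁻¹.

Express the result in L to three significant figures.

n(H2S) = PV/RT = (723 × 91.3) / (8.314 × 615.15) = 12.91 mol
n(O2) = PV/RT = (301 × 1240) / (8.314 × 1081.15) = 41.52 mol
For 12.91 mol H2S, stoichiometry requires (3/2) × 12.91 = 19.37 mol O2; 41.52 mol is available, so H2S is limiting.
n(SO2) = (2/2) × 12.91 = 12.91 mol
V(SO2) = nRT/P = 12.91 × 8.314 × 1076.15 / 2270 = 50.88 L

50.9 L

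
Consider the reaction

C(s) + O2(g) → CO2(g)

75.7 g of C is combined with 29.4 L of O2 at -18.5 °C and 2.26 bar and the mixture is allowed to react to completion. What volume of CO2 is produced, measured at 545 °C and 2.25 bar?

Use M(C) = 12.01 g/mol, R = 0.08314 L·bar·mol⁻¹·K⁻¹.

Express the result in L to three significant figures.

94.9 L

n(C) = 75.7 / 12.01 = 6.303 mol
n(O2) = PV/RT = (2.26 × 29.4) / (0.08314 × 254.65) = 3.138 mol
For 6.303 mol C, stoichiometry requires (1/1) × 6.303 = 6.303 mol O2; 3.138 mol is available, so O2 is limiting.
n(CO2) = (1/1) × 3.138 = 3.138 mol
V(CO2) = nRT/P = 3.138 × 0.08314 × 818.15 / 2.25 = 94.87 L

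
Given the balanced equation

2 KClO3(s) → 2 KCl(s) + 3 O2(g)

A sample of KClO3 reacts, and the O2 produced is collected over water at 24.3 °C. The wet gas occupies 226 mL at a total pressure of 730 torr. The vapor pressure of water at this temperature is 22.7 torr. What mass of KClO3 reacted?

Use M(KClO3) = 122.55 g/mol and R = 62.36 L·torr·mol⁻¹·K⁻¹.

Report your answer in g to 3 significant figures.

P(O2) = 730 − 22.7 = 707.3 torr
n(O2) = PV/RT = (707.3 × 0.2260) / (62.36 × 297.45) = 0.008618 mol
n(KClO3) = (2/3) × 0.008618 = 0.005745 mol
m(KClO3) = 0.005745 × 122.55 = 0.7040 g

0.704 g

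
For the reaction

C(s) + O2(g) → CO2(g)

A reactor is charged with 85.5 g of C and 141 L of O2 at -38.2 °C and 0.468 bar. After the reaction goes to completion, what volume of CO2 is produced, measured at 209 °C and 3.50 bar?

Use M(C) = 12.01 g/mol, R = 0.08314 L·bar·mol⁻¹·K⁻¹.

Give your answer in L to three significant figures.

n(C) = 85.5 / 12.01 = 7.119 mol
n(O2) = PV/RT = (0.468 × 141) / (0.08314 × 234.95) = 3.378 mol
For 7.119 mol C, stoichiometry requires (1/1) × 7.119 = 7.119 mol O2; 3.378 mol is available, so O2 is limiting.
n(CO2) = (1/1) × 3.378 = 3.378 mol
V(CO2) = nRT/P = 3.378 × 0.08314 × 482.15 / 3.50 = 38.69 L

38.7 L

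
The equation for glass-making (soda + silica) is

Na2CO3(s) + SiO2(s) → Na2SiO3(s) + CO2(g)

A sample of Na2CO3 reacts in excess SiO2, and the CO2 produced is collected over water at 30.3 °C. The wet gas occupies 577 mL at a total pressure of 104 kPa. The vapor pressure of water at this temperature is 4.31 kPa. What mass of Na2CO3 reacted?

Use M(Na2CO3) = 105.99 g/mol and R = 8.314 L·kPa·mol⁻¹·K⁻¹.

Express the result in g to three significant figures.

P(CO2) = 104 − 4.31 = 99.69 kPa
n(CO2) = PV/RT = (99.69 × 0.5770) / (8.314 × 303.45) = 0.02280 mol
n(Na2CO3) = (1/1) × 0.02280 = 0.02280 mol
m(Na2CO3) = 0.02280 × 105.99 = 2.417 g

2.42 g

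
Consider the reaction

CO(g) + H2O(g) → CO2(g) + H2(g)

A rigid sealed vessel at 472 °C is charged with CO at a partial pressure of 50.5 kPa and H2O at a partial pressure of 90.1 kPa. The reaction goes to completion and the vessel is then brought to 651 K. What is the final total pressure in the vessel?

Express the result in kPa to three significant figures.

Because the vessel is rigid and T is held at 472 °C, work the stoichiometry in partial pressures (P_i = n_iRT/V).
P(H2O) required for 50.5 kPa of CO = (1/1) × 50.5 = 50.50 kPa; available 90.1 kPa, so CO is limiting.
P(H2O) remaining = 90.1 − (1/1) × 50.5 = 39.60 kPa
P(gaseous products) = (1+1)/1 × 50.5 = 101.0 kPa
P_total at 472 °C = 39.60 + 101.0 = 140.6 kPa
Scaling to 651 K: P = 140.6 × 651/745.15 = 122.8 kPa

123 kPa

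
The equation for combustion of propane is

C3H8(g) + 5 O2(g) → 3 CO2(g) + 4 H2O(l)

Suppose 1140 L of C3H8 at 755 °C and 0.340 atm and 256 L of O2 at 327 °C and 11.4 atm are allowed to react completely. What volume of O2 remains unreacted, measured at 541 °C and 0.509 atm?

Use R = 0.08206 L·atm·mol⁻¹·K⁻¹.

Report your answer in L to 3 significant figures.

n(C3H8) = PV/RT = (0.340 × 1140) / (0.08206 × 1028.15) = 4.594 mol
n(O2) = PV/RT = (11.4 × 256) / (0.08206 × 600.15) = 59.26 mol
For 4.594 mol C3H8, stoichiometry requires (5/1) × 4.594 = 22.97 mol O2; 59.26 mol is available, so C3H8 is limiting.
n(O2) consumed = (5/1) × 4.594 = 22.97 mol; remaining = 59.26 − 22.97 = 36.29 mol
V(O2) = nRT/P = 36.29 × 0.08206 × 814.15 / 0.509 = 4763 L

4760 L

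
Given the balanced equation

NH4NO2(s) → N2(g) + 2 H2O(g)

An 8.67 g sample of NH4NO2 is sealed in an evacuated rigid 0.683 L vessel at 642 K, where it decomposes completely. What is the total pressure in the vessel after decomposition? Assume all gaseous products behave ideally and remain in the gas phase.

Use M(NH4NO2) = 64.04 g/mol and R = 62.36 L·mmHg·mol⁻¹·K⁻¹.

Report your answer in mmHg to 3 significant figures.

23800 mmHg

n(NH4NO2) = 8.67 / 64.04 = 0.1354 mol
n(gas produced) = (3/1) × 0.1354 = 0.4062 mol
P = nRT/V = 0.4062 × 62.36 × 642 / 0.683 = 23810 mmHg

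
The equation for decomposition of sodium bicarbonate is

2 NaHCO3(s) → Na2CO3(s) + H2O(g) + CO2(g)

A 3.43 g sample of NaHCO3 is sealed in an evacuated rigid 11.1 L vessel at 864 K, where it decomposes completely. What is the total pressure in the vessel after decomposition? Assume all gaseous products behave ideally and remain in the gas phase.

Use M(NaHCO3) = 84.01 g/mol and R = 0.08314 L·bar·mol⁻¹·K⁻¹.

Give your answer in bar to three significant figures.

n(NaHCO3) = 3.43 / 84.01 = 0.04083 mol
n(gas produced) = (2/2) × 0.04083 = 0.04083 mol
P = nRT/V = 0.04083 × 0.08314 × 864 / 11.1 = 0.2642 bar

0.264 bar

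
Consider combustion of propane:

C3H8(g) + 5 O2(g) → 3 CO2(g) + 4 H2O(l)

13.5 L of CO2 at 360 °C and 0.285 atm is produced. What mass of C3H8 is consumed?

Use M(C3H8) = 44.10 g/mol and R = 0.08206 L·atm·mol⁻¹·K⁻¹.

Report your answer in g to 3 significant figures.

n(CO2) = PV/RT = (0.285 × 13.5) / (0.08206 × 633.15) = 0.07405 mol
n(C3H8) = (1/3) × 0.07405 = 0.02468 mol
m(C3H8) = 0.02468 × 44.10 = 1.088 g

1.09 g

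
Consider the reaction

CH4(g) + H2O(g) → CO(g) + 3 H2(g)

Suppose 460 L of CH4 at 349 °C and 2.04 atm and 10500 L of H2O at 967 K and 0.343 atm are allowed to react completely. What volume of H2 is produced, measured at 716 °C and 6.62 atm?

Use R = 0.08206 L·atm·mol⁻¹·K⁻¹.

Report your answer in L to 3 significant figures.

676 L

n(CH4) = PV/RT = (2.04 × 460) / (0.08206 × 622.15) = 18.38 mol
n(H2O) = PV/RT = (0.343 × 10500) / (0.08206 × 967) = 45.39 mol
For 18.38 mol CH4, stoichiometry requires (1/1) × 18.38 = 18.38 mol H2O; 45.39 mol is available, so CH4 is limiting.
n(H2) = (3/1) × 18.38 = 55.14 mol
V(H2) = nRT/P = 55.14 × 0.08206 × 989.15 / 6.62 = 676.1 L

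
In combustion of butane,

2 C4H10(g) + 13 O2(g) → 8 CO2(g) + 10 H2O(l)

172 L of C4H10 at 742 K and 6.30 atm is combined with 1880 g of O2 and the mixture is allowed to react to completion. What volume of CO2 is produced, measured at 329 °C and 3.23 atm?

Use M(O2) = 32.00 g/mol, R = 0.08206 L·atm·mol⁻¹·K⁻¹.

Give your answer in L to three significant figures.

n(C4H10) = PV/RT = (6.30 × 172) / (0.08206 × 742) = 17.80 mol
n(O2) = 1880 / 32.00 = 58.75 mol
For 17.80 mol C4H10, stoichiometry requires (13/2) × 17.80 = 115.7 mol O2; 58.75 mol is available, so O2 is limiting.
n(CO2) = (8/13) × 58.75 = 36.15 mol
V(CO2) = nRT/P = 36.15 × 0.08206 × 602.15 / 3.23 = 553.0 L

553 L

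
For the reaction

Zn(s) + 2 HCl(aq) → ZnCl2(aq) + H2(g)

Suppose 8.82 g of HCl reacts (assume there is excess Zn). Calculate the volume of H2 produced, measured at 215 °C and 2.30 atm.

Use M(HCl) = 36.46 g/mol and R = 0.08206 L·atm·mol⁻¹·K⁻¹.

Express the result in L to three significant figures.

n(HCl) = 8.820 / 36.46 = 0.2419 mol
n(H2) = (1/2) × 0.2419 = 0.1210 mol
V = nRT/P = 0.1210 × 0.08206 × 488.15 / 2.30 = 2.107 L

2.11 L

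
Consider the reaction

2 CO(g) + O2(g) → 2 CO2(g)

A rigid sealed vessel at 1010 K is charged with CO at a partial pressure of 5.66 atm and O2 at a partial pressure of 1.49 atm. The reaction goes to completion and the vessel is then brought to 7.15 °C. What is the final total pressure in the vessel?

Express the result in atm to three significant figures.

Because the vessel is rigid and T is held at 1010 K, work the stoichiometry in partial pressures (P_i = n_iRT/V).
P(O2) required for 5.66 atm of CO = (1/2) × 5.66 = 2.830 atm; available 1.49 atm, so O2 is limiting.
P(CO) remaining = 5.66 − (2/1) × 1.49 = 2.680 atm
P(gaseous products) = (2)/1 × 1.49 = 2.980 atm
P_total at 1010 K = 2.680 + 2.980 = 5.660 atm
Scaling to 7.15 °C: P = 5.660 × 280.3/1010 = 1.571 atm

1.57 atm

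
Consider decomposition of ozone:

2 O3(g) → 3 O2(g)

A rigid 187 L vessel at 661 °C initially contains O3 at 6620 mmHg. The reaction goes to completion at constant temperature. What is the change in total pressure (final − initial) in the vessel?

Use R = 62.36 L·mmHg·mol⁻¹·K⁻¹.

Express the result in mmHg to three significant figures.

Since T and V are fixed, P_final/P_initial = n_final/n_initial = 3/2.
P_final = (3/2) × 6620 = 9930 mmHg; ΔP = 9930 − 6620 = 3310 mmHg

3310 mmHg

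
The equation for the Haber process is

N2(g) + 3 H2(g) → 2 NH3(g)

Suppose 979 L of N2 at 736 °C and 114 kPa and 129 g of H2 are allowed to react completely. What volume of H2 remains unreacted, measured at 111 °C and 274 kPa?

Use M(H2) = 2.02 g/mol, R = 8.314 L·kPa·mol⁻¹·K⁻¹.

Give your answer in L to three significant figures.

n(N2) = PV/RT = (114 × 979) / (8.314 × 1009.15) = 13.30 mol
n(H2) = 129 / 2.02 = 63.86 mol
For 13.30 mol N2, stoichiometry requires (3/1) × 13.30 = 39.90 mol H2; 63.86 mol is available, so N2 is limiting.
n(H2) consumed = (3/1) × 13.30 = 39.90 mol; remaining = 63.86 − 39.90 = 23.96 mol
V(H2) = nRT/P = 23.96 × 8.314 × 384.15 / 274 = 279.3 L

279 L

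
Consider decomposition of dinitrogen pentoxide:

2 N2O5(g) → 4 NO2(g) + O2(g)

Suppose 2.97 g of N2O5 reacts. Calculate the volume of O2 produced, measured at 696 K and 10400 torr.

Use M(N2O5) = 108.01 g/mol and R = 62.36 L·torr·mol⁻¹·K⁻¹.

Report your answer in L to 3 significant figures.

0.0574 L

n(N2O5) = 2.970 / 108.01 = 0.02750 mol
n(O2) = (1/2) × 0.02750 = 0.01375 mol
V = nRT/P = 0.01375 × 62.36 × 696 / 10400 = 0.05738 L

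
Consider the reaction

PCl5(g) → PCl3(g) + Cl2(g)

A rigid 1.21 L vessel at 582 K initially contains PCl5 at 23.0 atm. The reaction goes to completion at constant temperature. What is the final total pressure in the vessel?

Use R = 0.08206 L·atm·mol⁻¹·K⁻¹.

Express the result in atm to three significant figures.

46.0 atm

Rigid vessel, constant T ⇒ P scales with total gas moles (1 → 2).
P_final = (2/1) × 23.0 = 46.00 atm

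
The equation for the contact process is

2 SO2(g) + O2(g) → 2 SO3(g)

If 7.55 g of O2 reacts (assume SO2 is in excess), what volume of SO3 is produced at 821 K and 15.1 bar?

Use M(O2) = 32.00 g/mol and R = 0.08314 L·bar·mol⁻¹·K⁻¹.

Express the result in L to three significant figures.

n(O2) = 7.550 / 32.00 = 0.2359 mol
n(SO3) = (2/1) × 0.2359 = 0.4718 mol
V = nRT/P = 0.4718 × 0.08314 × 821 / 15.1 = 2.133 L

2.13 L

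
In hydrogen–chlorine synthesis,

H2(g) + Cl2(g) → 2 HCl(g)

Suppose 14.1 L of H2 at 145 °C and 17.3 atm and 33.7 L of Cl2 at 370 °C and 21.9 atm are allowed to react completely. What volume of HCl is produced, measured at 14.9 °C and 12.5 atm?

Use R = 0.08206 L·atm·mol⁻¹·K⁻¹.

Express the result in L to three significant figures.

n(H2) = PV/RT = (17.3 × 14.1) / (0.08206 × 418.15) = 7.109 mol
n(Cl2) = PV/RT = (21.9 × 33.7) / (0.08206 × 643.15) = 13.98 mol
For 7.109 mol H2, stoichiometry requires (1/1) × 7.109 = 7.109 mol Cl2; 13.98 mol is available, so H2 is limiting.
n(HCl) = (2/1) × 7.109 = 14.22 mol
V(HCl) = nRT/P = 14.22 × 0.08206 × 288.05 / 12.5 = 26.89 L

26.9 L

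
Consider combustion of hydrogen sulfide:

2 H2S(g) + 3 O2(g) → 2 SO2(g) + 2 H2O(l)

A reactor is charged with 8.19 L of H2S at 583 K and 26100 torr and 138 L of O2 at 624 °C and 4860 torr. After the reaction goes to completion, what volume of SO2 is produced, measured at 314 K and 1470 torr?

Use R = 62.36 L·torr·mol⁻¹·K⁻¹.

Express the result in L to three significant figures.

78.3 L

n(H2S) = PV/RT = (26100 × 8.19) / (62.36 × 583) = 5.880 mol
n(O2) = PV/RT = (4860 × 138) / (62.36 × 897.15) = 11.99 mol
For 5.880 mol H2S, stoichiometry requires (3/2) × 5.880 = 8.820 mol O2; 11.99 mol is available, so H2S is limiting.
n(SO2) = (2/2) × 5.880 = 5.880 mol
V(SO2) = nRT/P = 5.880 × 62.36 × 314 / 1470 = 78.32 L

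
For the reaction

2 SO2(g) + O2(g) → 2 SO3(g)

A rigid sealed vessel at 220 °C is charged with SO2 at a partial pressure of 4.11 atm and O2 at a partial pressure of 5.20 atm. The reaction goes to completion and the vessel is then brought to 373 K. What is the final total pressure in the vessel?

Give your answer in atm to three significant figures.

5.49 atm

With V and T fixed, P_i ∝ n_i, so the mole ratios apply directly to partial pressures at 220 °C.
P(O2) required for 4.11 atm of SO2 = (1/2) × 4.11 = 2.055 atm; available 5.20 atm, so SO2 is limiting.
P(O2) remaining = 5.20 − (1/2) × 4.11 = 3.145 atm
P(gaseous products) = (2)/2 × 4.11 = 4.110 atm
P_total at 220 °C = 3.145 + 4.110 = 7.255 atm
Scaling to 373 K: P = 7.255 × 373/493.15 = 5.487 atm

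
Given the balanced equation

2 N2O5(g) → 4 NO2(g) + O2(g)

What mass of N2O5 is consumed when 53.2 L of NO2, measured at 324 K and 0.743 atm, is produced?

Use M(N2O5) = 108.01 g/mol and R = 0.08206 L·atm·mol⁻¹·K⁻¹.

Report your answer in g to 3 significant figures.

80.3 g

n(NO2) = PV/RT = (0.743 × 53.2) / (0.08206 × 324) = 1.487 mol
n(N2O5) = (2/4) × 1.487 = 0.7435 mol
m(N2O5) = 0.7435 × 108.01 = 80.31 g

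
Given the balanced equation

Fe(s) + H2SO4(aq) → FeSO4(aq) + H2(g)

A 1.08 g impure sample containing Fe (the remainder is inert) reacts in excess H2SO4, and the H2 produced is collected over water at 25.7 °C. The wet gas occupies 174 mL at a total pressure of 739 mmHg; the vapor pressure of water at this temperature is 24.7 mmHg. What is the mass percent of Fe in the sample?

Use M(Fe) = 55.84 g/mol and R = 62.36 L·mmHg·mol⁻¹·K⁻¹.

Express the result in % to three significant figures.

34.5 %

P(H2) = 739 − 24.7 = 714.3 mmHg
n(H2) = PV/RT = (714.3 × 0.1740) / (62.36 × 298.85) = 0.006669 mol
n(Fe) = (1/1) × 0.006669 = 0.006669 mol
m(Fe) = 0.006669 × 55.84 = 0.3724 g
%Fe = 0.3724 / 1.08 × 100 = 34.48%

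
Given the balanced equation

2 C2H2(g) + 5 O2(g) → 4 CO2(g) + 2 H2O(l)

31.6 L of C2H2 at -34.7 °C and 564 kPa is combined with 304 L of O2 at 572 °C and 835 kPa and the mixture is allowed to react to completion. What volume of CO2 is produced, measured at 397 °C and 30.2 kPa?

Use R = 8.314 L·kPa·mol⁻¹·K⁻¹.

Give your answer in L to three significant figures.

n(C2H2) = PV/RT = (564 × 31.6) / (8.314 × 238.45) = 8.990 mol
n(O2) = PV/RT = (835 × 304) / (8.314 × 845.15) = 36.13 mol
For 8.990 mol C2H2, stoichiometry requires (5/2) × 8.990 = 22.48 mol O2; 36.13 mol is available, so C2H2 is limiting.
n(CO2) = (4/2) × 8.990 = 17.98 mol
V(CO2) = nRT/P = 17.98 × 8.314 × 670.15 / 30.2 = 3317 L

3320 L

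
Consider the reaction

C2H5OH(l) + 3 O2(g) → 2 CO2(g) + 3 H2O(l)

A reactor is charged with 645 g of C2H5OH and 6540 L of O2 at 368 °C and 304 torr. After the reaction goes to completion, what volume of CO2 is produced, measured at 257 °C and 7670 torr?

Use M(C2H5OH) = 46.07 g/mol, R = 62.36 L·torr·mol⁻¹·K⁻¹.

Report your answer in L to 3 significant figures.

121 L

n(C2H5OH) = 645 / 46.07 = 14.00 mol
n(O2) = PV/RT = (304 × 6540) / (62.36 × 641.15) = 49.73 mol
For 14.00 mol C2H5OH, stoichiometry requires (3/1) × 14.00 = 42.00 mol O2; 49.73 mol is available, so C2H5OH is limiting.
n(CO2) = (2/1) × 14.00 = 28.00 mol
V(CO2) = nRT/P = 28.00 × 62.36 × 530.15 / 7670 = 120.7 L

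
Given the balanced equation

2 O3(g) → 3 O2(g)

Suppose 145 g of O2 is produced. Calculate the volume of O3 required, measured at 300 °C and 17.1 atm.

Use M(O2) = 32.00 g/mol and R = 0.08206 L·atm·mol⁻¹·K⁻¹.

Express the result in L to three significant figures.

n(O2) = 145.0 / 32.00 = 4.531 mol
n(O3) = (2/3) × 4.531 = 3.021 mol
V = nRT/P = 3.021 × 0.08206 × 573.15 / 17.1 = 8.309 L

8.31 L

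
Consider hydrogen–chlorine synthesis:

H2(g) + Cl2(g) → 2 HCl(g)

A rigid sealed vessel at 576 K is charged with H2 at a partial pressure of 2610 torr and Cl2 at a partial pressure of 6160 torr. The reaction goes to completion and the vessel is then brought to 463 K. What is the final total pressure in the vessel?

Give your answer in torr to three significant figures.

With V and T fixed, P_i ∝ n_i, so the mole ratios apply directly to partial pressures at 576 K.
P(Cl2) required for 2610 torr of H2 = (1/1) × 2610 = 2610 torr; available 6160 torr, so H2 is limiting.
P(Cl2) remaining = 6160 − (1/1) × 2610 = 3550 torr
P(gaseous products) = (2)/1 × 2610 = 5220 torr
P_total at 576 K = 3550 + 5220 = 8770 torr
Scaling to 463 K: P = 8770 × 463/576 = 7049 torr

7050 torr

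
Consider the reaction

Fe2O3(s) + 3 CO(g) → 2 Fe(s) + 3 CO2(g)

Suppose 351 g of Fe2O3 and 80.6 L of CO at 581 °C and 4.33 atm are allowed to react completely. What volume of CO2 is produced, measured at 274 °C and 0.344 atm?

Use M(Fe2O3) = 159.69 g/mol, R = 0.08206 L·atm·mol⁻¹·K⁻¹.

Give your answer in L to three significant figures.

650 L

n(Fe2O3) = 351 / 159.69 = 2.198 mol
n(CO) = PV/RT = (4.33 × 80.6) / (0.08206 × 854.15) = 4.979 mol
For 2.198 mol Fe2O3, stoichiometry requires (3/1) × 2.198 = 6.594 mol CO; 4.979 mol is available, so CO is limiting.
n(CO2) = (3/3) × 4.979 = 4.979 mol
V(CO2) = nRT/P = 4.979 × 0.08206 × 547.15 / 0.344 = 649.9 L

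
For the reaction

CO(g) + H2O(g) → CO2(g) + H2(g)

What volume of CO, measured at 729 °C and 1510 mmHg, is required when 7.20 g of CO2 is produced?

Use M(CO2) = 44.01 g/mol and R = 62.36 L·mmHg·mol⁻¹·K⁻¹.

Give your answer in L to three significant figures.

6.77 L

n(CO2) = 7.200 / 44.01 = 0.1636 mol
n(CO) = (1/1) × 0.1636 = 0.1636 mol
V = nRT/P = 0.1636 × 62.36 × 1002.15 / 1510 = 6.771 L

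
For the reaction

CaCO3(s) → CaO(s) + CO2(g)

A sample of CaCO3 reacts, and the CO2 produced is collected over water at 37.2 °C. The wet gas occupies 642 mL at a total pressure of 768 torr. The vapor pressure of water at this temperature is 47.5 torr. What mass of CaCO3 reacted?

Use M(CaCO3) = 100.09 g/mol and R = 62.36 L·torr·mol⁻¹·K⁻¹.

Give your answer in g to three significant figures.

P(CO2) = 768 − 47.5 = 720.5 torr
n(CO2) = PV/RT = (720.5 × 0.6420) / (62.36 × 310.35) = 0.02390 mol
n(CaCO3) = (1/1) × 0.02390 = 0.02390 mol
m(CaCO3) = 0.02390 × 100.09 = 2.392 g

2.39 g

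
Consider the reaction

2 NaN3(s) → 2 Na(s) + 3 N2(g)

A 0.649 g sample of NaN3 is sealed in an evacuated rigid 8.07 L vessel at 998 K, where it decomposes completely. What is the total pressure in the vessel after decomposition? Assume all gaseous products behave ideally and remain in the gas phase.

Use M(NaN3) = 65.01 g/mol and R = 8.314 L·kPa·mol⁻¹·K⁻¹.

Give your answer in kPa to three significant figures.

15.4 kPa

n(NaN3) = 0.649 / 65.01 = 0.009983 mol
n(gas produced) = (3/2) × 0.009983 = 0.01497 mol
P = nRT/V = 0.01497 × 8.314 × 998 / 8.07 = 15.39 kPa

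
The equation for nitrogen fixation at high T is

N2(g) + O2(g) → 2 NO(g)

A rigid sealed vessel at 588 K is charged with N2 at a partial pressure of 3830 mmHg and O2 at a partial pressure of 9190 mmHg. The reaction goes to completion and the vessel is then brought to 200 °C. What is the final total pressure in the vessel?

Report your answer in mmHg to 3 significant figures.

With V and T fixed, P_i ∝ n_i, so the mole ratios apply directly to partial pressures at 588 K.
P(O2) required for 3830 mmHg of N2 = (1/1) × 3830 = 3830 mmHg; available 9190 mmHg, so N2 is limiting.
P(O2) remaining = 9190 − (1/1) × 3830 = 5360 mmHg
P(gaseous products) = (2)/1 × 3830 = 7660 mmHg
P_total at 588 K = 5360 + 7660 = 13020 mmHg
Scaling to 200 °C: P = 13020 × 473.15/588 = 10480 mmHg

10500 mmHg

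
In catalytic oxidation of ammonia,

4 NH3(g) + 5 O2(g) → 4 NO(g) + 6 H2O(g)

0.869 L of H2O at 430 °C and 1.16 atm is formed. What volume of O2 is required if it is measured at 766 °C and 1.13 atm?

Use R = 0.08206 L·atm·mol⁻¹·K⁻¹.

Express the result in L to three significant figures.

n(H2O) = PV/RT = (1.16 × 0.869) / (0.08206 × 703.15) = 0.01747 mol
n(O2) = (5/6) × 0.01747 = 0.01456 mol
V = nRT/P = 0.01456 × 0.08206 × 1039.15 / 1.13 = 1.099 L

1.10 L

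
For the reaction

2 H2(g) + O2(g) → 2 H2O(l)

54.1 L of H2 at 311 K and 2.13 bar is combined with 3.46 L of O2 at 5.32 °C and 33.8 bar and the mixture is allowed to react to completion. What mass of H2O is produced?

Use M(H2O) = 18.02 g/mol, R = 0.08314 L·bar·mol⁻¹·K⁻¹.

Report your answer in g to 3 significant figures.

80.3 g

n(H2) = PV/RT = (2.13 × 54.1) / (0.08314 × 311) = 4.457 mol
n(O2) = PV/RT = (33.8 × 3.46) / (0.08314 × 278.47) = 5.051 mol
For 4.457 mol H2, stoichiometry requires (1/2) × 4.457 = 2.228 mol O2; 5.051 mol is available, so H2 is limiting.
n(H2O) = (2/2) × 4.457 = 4.457 mol
m(H2O) = 4.457 × 18.02 = 80.32 g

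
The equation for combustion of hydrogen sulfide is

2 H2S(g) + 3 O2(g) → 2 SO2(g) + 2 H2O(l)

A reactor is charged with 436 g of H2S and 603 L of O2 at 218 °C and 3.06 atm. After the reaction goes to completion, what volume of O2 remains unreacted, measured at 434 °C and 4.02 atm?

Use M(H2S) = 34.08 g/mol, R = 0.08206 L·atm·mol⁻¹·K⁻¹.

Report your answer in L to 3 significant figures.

n(H2S) = 436 / 34.08 = 12.79 mol
n(O2) = PV/RT = (3.06 × 603) / (0.08206 × 491.15) = 45.78 mol
For 12.79 mol H2S, stoichiometry requires (3/2) × 12.79 = 19.18 mol O2; 45.78 mol is available, so H2S is limiting.
n(O2) consumed = (3/2) × 12.79 = 19.18 mol; remaining = 45.78 − 19.18 = 26.60 mol
V(O2) = nRT/P = 26.60 × 0.08206 × 707.15 / 4.02 = 384.0 L

384 L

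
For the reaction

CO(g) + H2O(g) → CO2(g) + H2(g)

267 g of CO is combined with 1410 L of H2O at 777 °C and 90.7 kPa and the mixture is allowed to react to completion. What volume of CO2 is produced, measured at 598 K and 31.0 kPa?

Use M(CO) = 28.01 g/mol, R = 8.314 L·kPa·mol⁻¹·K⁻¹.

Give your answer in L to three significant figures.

1530 L

n(CO) = 267 / 28.01 = 9.532 mol
n(H2O) = PV/RT = (90.7 × 1410) / (8.314 × 1050.15) = 14.65 mol
For 9.532 mol CO, stoichiometry requires (1/1) × 9.532 = 9.532 mol H2O; 14.65 mol is available, so CO is limiting.
n(CO2) = (1/1) × 9.532 = 9.532 mol
V(CO2) = nRT/P = 9.532 × 8.314 × 598 / 31.0 = 1529 L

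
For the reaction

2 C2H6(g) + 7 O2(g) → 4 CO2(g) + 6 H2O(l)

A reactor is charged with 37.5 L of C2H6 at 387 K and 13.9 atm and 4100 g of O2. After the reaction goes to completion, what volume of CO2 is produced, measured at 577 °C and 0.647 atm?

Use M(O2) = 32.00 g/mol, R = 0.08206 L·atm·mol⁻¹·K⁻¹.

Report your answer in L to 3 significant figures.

3540 L

n(C2H6) = PV/RT = (13.9 × 37.5) / (0.08206 × 387) = 16.41 mol
n(O2) = 4100 / 32.00 = 128.1 mol
For 16.41 mol C2H6, stoichiometry requires (7/2) × 16.41 = 57.44 mol O2; 128.1 mol is available, so C2H6 is limiting.
n(CO2) = (4/2) × 16.41 = 32.82 mol
V(CO2) = nRT/P = 32.82 × 0.08206 × 850.15 / 0.647 = 3539 L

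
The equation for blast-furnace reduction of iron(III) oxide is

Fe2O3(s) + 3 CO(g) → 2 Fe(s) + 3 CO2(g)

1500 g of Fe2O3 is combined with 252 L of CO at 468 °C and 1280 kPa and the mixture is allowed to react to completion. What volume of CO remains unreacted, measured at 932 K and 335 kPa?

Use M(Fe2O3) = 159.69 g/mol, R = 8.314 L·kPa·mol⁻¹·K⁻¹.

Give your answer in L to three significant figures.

n(Fe2O3) = 1500 / 159.69 = 9.393 mol
n(CO) = PV/RT = (1280 × 252) / (8.314 × 741.15) = 52.35 mol
For 9.393 mol Fe2O3, stoichiometry requires (3/1) × 9.393 = 28.18 mol CO; 52.35 mol is available, so Fe2O3 is limiting.
n(CO) consumed = (3/1) × 9.393 = 28.18 mol; remaining = 52.35 − 28.18 = 24.17 mol
V(CO) = nRT/P = 24.17 × 8.314 × 932 / 335 = 559.1 L

559 L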